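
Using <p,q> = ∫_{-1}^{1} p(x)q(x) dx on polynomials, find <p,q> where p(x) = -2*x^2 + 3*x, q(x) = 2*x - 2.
<p,q> = 20/3

Expand the product: p(x)·q(x) = -4*x^3 + 10*x^2 - 6*x.
∫_{-1}^{1} of each monomial x^k gives [2/(k+1) if k even, 0 if k odd]. Integrating term-by-term (or equivalently evaluating the antiderivative F(x) = -x^4 + 10*x^3/3 - 3*x^2 at the endpoints):
  F(1) − F(−1) = -2/3 − (-22/3) = 20/3.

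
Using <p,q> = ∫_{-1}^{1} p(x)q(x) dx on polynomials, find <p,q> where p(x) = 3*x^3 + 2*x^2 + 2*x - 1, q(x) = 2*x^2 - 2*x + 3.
<p,q> = -34/5

Expand the product: p(x)·q(x) = 6*x^5 - 2*x^4 + 9*x^3 + 8*x - 3.
∫_{-1}^{1} of each monomial x^k gives [2/(k+1) if k even, 0 if k odd]. Integrating term-by-term (or equivalently evaluating the antiderivative F(x) = x^6 - 2*x^5/5 + 9*x^4/4 + 4*x^2 - 3*x at the endpoints):
  F(1) − F(−1) = 77/20 − (213/20) = -34/5.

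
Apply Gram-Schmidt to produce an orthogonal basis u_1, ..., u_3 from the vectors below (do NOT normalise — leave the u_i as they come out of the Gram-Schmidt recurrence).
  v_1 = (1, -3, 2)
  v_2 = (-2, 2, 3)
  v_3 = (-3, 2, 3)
Orthogonal basis:
  u_1 = (1, -3, 2)
  u_2 = (-13/7, 11/7, 23/7)
  u_3 = (-13/18, -7/18, -2/9)

Apply the Gram-Schmidt recurrence
  u_1 = v_1
  u_i = v_i − Σ_{j<i} ((v_i · u_j) / (u_j · u_j)) · u_j.

Step by step this gives:
  u_1 = (1, -3, 2)
  u_2 = (-13/7, 11/7, 23/7)
  u_3 = (-13/18, -7/18, -2/9)

Orthogonality check:
  u_2 · u_1 = 0 (should be 0)
  u_3 · u_1 = 0 (should be 0)
  u_3 · u_2 = 0 (should be 0)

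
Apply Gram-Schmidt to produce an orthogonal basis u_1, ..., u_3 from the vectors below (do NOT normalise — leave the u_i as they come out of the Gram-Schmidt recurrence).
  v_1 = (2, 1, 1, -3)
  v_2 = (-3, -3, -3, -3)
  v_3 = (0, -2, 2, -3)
Orthogonal basis:
  u_1 = (2, 1, 1, -3)
  u_2 = (-13/5, -14/5, -14/5, -18/5)
  u_3 = (-24/59, -103/59, 133/59, -6/59)

Apply the Gram-Schmidt recurrence
  u_1 = v_1
  u_i = v_i − Σ_{j<i} ((v_i · u_j) / (u_j · u_j)) · u_j.

Step by step this gives:
  u_1 = (2, 1, 1, -3)
  u_2 = (-13/5, -14/5, -14/5, -18/5)
  u_3 = (-24/59, -103/59, 133/59, -6/59)

Orthogonality check:
  u_2 · u_1 = 0 (should be 0)
  u_3 · u_1 = 0 (should be 0)
  u_3 · u_2 = 0 (should be 0)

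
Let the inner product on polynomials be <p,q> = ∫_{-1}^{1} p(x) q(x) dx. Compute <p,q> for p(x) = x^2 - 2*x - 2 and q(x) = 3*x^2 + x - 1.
<p,q> = -4/5

Expand the product: p(x)·q(x) = 3*x^4 - 5*x^3 - 9*x^2 + 2.
∫_{-1}^{1} of each monomial x^k gives [2/(k+1) if k even, 0 if k odd]. Integrating term-by-term (or equivalently evaluating the antiderivative F(x) = 3*x^5/5 - 5*x^4/4 - 3*x^3 + 2*x at the endpoints):
  F(1) − F(−1) = -33/20 − (-17/20) = -4/5.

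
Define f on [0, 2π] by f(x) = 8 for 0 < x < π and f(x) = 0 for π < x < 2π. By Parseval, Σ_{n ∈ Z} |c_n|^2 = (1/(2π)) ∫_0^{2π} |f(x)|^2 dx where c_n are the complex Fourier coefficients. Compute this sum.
Σ |c_n|^2 = 32

Parseval equates the L^2 energy of f (normalised by 1/(2π)) with the ℓ^2 sum of its Fourier coefficients: (1/(2π)) ∫_0^{2π} |f|^2 = Σ |c_n|^2.
Compute the left side: (1/(2π)) [∫_0^π 8^2 dx + ∫_π^{2π} 0^2 dx] = (1/(2π)) · (64π + 0π) = (64 + 0)/2 = 32.
So Σ_{n ∈ Z} |c_n|^2 = 32.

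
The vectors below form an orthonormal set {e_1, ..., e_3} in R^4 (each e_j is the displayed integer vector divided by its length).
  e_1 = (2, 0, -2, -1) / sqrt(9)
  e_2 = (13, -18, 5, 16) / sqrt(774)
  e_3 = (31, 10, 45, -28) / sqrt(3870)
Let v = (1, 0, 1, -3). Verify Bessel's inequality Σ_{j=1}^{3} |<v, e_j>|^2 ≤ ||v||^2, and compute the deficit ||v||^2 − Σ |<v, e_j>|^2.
Σ |<v, e_j>|^2 = 79/9; ||v||^2 = 11; deficit = 20/9

Write each e_j = u_j / sqrt(<u_j, u_j>) where u_j is the displayed integer vector. Then <v, e_j> = <v, u_j> / sqrt(<u_j, u_j>), so |<v, e_j>|^2 = <v, u_j>^2 / <u_j, u_j>.
Coefficients: <v, e_1> = 3/sqrt(9), <v, e_2> = -30/sqrt(774), <v, e_3> = 160/sqrt(3870).
Square and sum: Σ |<v, e_j>|^2 = 79/9.
Compute ||v||^2 = v·v = 11.
Deficit = 11 − 79/9 = 20/9 ≥ 0, confirming Bessel's inequality. (The deficit equals ||v − Σ <v,e_j> e_j||^2, the squared distance from v to span{e_j}.)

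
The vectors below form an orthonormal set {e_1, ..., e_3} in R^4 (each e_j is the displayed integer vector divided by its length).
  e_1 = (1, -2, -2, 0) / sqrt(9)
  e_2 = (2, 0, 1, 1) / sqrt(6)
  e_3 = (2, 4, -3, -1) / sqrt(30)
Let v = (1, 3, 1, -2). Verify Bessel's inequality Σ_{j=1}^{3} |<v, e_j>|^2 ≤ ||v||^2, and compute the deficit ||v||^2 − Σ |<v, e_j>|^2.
Σ |<v, e_j>|^2 = 506/45; ||v||^2 = 15; deficit = 169/45

Write each e_j = u_j / sqrt(<u_j, u_j>) where u_j is the displayed integer vector. Then <v, e_j> = <v, u_j> / sqrt(<u_j, u_j>), so |<v, e_j>|^2 = <v, u_j>^2 / <u_j, u_j>.
Coefficients: <v, e_1> = -7/sqrt(9), <v, e_2> = 1/sqrt(6), <v, e_3> = 13/sqrt(30).
Square and sum: Σ |<v, e_j>|^2 = 506/45.
Compute ||v||^2 = v·v = 15.
Deficit = 15 − 506/45 = 169/45 ≥ 0, confirming Bessel's inequality. (The deficit equals ||v − Σ <v,e_j> e_j||^2, the squared distance from v to span{e_j}.)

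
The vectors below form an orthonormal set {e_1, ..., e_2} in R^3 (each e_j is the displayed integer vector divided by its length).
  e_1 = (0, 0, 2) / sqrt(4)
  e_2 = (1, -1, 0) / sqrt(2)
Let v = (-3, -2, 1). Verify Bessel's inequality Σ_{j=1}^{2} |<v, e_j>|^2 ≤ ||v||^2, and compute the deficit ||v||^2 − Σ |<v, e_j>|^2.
Σ |<v, e_j>|^2 = 3/2; ||v||^2 = 14; deficit = 25/2

Write each e_j = u_j / sqrt(<u_j, u_j>) where u_j is the displayed integer vector. Then <v, e_j> = <v, u_j> / sqrt(<u_j, u_j>), so |<v, e_j>|^2 = <v, u_j>^2 / <u_j, u_j>.
Coefficients: <v, e_1> = 2/sqrt(4), <v, e_2> = -1/sqrt(2).
Square and sum: Σ |<v, e_j>|^2 = 3/2.
Compute ||v||^2 = v·v = 14.
Deficit = 14 − 3/2 = 25/2 ≥ 0, confirming Bessel's inequality. (The deficit equals ||v − Σ <v,e_j> e_j||^2, the squared distance from v to span{e_j}.)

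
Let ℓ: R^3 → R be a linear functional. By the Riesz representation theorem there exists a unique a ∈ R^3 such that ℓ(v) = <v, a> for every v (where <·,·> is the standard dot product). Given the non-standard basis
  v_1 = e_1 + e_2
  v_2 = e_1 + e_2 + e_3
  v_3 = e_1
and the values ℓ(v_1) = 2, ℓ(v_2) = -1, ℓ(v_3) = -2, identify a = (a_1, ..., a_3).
a = (-2, 4, -3)

Write a = (a_1, ..., a_3) in the standard basis. For each basis vector v_i, ℓ(v_i) = <v_i, a> is a linear equation in the a_j's. Collect the n equations into a matrix system V a = ℓ, where row i of V is v_i (expressed in the standard basis). Since V is invertible (lower-triangular with 1s on the diagonal, up to permutation), solve by back-substitution:
  V =
[[1, 1, 0],
 [1, 1, 1],
 [1, 0, 0]]
  V a = (2, -1, -2)
Solving gives a = (-2, 4, -3).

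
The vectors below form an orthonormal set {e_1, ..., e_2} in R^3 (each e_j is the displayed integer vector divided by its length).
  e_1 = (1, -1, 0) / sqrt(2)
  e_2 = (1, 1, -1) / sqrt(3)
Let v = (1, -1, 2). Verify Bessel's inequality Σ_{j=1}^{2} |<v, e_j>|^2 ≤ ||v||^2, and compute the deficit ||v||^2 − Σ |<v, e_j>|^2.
Σ |<v, e_j>|^2 = 10/3; ||v||^2 = 6; deficit = 8/3

Write each e_j = u_j / sqrt(<u_j, u_j>) where u_j is the displayed integer vector. Then <v, e_j> = <v, u_j> / sqrt(<u_j, u_j>), so |<v, e_j>|^2 = <v, u_j>^2 / <u_j, u_j>.
Coefficients: <v, e_1> = 2/sqrt(2), <v, e_2> = -2/sqrt(3).
Square and sum: Σ |<v, e_j>|^2 = 10/3.
Compute ||v||^2 = v·v = 6.
Deficit = 6 − 10/3 = 8/3 ≥ 0, confirming Bessel's inequality. (The deficit equals ||v − Σ <v,e_j> e_j||^2, the squared distance from v to span{e_j}.)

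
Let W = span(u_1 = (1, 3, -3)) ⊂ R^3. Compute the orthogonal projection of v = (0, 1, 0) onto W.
proj_W(v) = (3/19, 9/19, -9/19)

Set up U = [u_1 | ... | u_1] ∈ R^(3×1). The projector onto W = col(U) is P = U (U^T U)^(-1) U^T.
Compute U^T U =
  [19],
and U^T v = (3).
Solve U^T U · c = U^T v for the coefficients: c = (3/19). The projection is proj_W(v) = U c.
Check: (v - proj_W(v)) · u_1 = 0  (should be 0).
Result: proj_W(v) = (3/19, 9/19, -9/19).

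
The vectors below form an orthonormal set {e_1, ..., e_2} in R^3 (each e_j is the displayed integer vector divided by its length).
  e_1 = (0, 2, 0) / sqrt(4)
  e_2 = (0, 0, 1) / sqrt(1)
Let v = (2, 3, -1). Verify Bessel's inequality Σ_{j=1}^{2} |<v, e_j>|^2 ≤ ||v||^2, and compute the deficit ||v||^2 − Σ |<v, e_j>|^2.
Σ |<v, e_j>|^2 = 10; ||v||^2 = 14; deficit = 4

Write each e_j = u_j / sqrt(<u_j, u_j>) where u_j is the displayed integer vector. Then <v, e_j> = <v, u_j> / sqrt(<u_j, u_j>), so |<v, e_j>|^2 = <v, u_j>^2 / <u_j, u_j>.
Coefficients: <v, e_1> = 6/sqrt(4), <v, e_2> = -1/sqrt(1).
Square and sum: Σ |<v, e_j>|^2 = 10.
Compute ||v||^2 = v·v = 14.
Deficit = 14 − 10 = 4 ≥ 0, confirming Bessel's inequality. (The deficit equals ||v − Σ <v,e_j> e_j||^2, the squared distance from v to span{e_j}.)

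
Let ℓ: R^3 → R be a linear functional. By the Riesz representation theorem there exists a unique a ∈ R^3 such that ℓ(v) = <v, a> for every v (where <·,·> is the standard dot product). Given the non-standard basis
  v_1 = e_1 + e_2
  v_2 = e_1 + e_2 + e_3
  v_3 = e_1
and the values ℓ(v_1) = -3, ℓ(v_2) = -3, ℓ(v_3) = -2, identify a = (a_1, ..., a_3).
a = (-2, -1, 0)

Write a = (a_1, ..., a_3) in the standard basis. For each basis vector v_i, ℓ(v_i) = <v_i, a> is a linear equation in the a_j's. Collect the n equations into a matrix system V a = ℓ, where row i of V is v_i (expressed in the standard basis). Since V is invertible (lower-triangular with 1s on the diagonal, up to permutation), solve by back-substitution:
  V =
[[1, 1, 0],
 [1, 1, 1],
 [1, 0, 0]]
  V a = (-3, -3, -2)
Solving gives a = (-2, -1, 0).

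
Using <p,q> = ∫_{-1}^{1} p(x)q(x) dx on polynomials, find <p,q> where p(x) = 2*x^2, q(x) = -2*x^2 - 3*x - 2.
<p,q> = -64/15

Expand the product: p(x)·q(x) = -4*x^4 - 6*x^3 - 4*x^2.
∫_{-1}^{1} of each monomial x^k gives [2/(k+1) if k even, 0 if k odd]. Integrating term-by-term (or equivalently evaluating the antiderivative F(x) = -4*x^5/5 - 3*x^4/2 - 4*x^3/3 at the endpoints):
  F(1) − F(−1) = -109/30 − (19/30) = -64/15.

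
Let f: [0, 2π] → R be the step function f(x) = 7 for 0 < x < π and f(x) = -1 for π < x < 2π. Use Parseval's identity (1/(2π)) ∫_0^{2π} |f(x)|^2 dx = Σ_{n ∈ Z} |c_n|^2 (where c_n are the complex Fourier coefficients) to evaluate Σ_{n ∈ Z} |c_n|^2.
Σ |c_n|^2 = 25

Parseval equates the L^2 energy of f (normalised by 1/(2π)) with the ℓ^2 sum of its Fourier coefficients: (1/(2π)) ∫_0^{2π} |f|^2 = Σ |c_n|^2.
Compute the left side: (1/(2π)) [∫_0^π 7^2 dx + ∫_π^{2π} (-1)^2 dx] = (1/(2π)) · (49π + 1π) = (49 + 1)/2 = 25.
So Σ_{n ∈ Z} |c_n|^2 = 25.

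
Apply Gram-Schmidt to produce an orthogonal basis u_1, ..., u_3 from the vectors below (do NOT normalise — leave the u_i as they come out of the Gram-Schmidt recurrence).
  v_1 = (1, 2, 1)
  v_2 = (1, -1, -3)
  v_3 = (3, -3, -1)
Orthogonal basis:
  u_1 = (1, 2, 1)
  u_2 = (5/3, 1/3, -7/3)
  u_3 = (12/5, -48/25, 36/25)

Apply the Gram-Schmidt recurrence
  u_1 = v_1
  u_i = v_i − Σ_{j<i} ((v_i · u_j) / (u_j · u_j)) · u_j.

Step by step this gives:
  u_1 = (1, 2, 1)
  u_2 = (5/3, 1/3, -7/3)
  u_3 = (12/5, -48/25, 36/25)

Orthogonality check:
  u_2 · u_1 = 0 (should be 0)
  u_3 · u_1 = 0 (should be 0)
  u_3 · u_2 = 0 (should be 0)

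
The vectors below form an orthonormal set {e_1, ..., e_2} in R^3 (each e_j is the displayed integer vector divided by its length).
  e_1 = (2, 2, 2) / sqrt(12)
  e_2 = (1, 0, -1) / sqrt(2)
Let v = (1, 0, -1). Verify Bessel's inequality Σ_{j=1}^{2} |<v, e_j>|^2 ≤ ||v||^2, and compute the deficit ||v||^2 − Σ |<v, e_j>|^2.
Σ |<v, e_j>|^2 = 2; ||v||^2 = 2; deficit = 0

Write each e_j = u_j / sqrt(<u_j, u_j>) where u_j is the displayed integer vector. Then <v, e_j> = <v, u_j> / sqrt(<u_j, u_j>), so |<v, e_j>|^2 = <v, u_j>^2 / <u_j, u_j>.
Coefficients: <v, e_1> = 0/sqrt(12), <v, e_2> = 2/sqrt(2).
Square and sum: Σ |<v, e_j>|^2 = 2.
Compute ||v||^2 = v·v = 2.
Deficit = 2 − 2 = 0 ≥ 0, confirming Bessel's inequality. (The deficit equals ||v − Σ <v,e_j> e_j||^2, the squared distance from v to span{e_j}.)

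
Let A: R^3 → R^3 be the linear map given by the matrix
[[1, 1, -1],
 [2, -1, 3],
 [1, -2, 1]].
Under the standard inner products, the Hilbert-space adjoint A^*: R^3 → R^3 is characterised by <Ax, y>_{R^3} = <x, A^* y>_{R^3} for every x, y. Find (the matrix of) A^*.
A^* = A^T =
[[1, 2, 1],
 [1, -1, -2],
 [-1, 3, 1]]

For real matrices with standard dot products, the defining identity <Ax, y> = <x, A^* y> gives (Ax)^T y = x^T (A^*) y, i.e. x^T A^T y = x^T (A^*) y. Since this holds for all x, y, we must have A^* = A^T. Therefore
A^* =
[[1, 2, 1],
 [1, -1, -2],
 [-1, 3, 1]].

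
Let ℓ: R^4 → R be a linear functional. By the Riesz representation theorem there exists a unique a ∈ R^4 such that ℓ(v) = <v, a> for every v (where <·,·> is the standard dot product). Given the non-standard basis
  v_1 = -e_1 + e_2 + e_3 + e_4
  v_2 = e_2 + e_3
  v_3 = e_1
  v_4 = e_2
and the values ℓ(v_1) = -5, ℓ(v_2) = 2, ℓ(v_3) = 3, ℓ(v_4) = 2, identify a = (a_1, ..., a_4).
a = (3, 2, 0, -4)

Write a = (a_1, ..., a_4) in the standard basis. For each basis vector v_i, ℓ(v_i) = <v_i, a> is a linear equation in the a_j's. Collect the n equations into a matrix system V a = ℓ, where row i of V is v_i (expressed in the standard basis). Since V is invertible (lower-triangular with 1s on the diagonal, up to permutation), solve by back-substitution:
  V =
[[-1, 1, 1, 1],
 [0, 1, 1, 0],
 [1, 0, 0, 0],
 [0, 1, 0, 0]]
  V a = (-5, 2, 3, 2)
Solving gives a = (3, 2, 0, -4).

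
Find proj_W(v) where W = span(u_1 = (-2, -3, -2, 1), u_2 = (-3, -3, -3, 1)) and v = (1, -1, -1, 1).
proj_W(v) = (0, -6/5, 0, 2/5)

Set up U = [u_1 | ... | u_2] ∈ R^(4×2). The projector onto W = col(U) is P = U (U^T U)^(-1) U^T.
Compute U^T U =
  [18, 22]
  [22, 28],
and U^T v = (4, 4).
Solve U^T U · c = U^T v for the coefficients: c = (6/5, -4/5). The projection is proj_W(v) = U c.
Check: (v - proj_W(v)) · u_1 = 0  (should be 0).
Check: (v - proj_W(v)) · u_2 = 0  (should be 0).
Result: proj_W(v) = (0, -6/5, 0, 2/5).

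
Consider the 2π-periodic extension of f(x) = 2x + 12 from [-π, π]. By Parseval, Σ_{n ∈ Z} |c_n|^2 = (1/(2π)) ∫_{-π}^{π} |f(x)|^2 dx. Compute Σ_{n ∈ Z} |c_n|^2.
Σ |c_n|^2 = 4π^2/3 + 144

Expand and integrate term by term over [-π, π]:
  ∫ (2x)^2 dx = 4·(2π^3/3); ∫ 2·2·(12)·x dx = 0 (odd integrand); ∫ 12^2 dx = 144·2π.
So (1/(2π)) ∫_{-π}^{π} (2x + 12)^2 dx = 4π^2/3 + 144 = 4π^2/3 + 144.
Parseval ⇒ Σ |c_n|^2 = 4π^2/3 + 144.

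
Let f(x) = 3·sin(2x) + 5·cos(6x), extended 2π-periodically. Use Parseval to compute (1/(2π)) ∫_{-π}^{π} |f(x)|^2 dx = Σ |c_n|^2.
Σ |c_n|^2 = 17

Expand |f|^2 and use orthogonality of {sin(nx), cos(mx)} on [-π, π]:
  ∫_{-π}^{π} sin(nx)^2 dx = π, ∫ cos(mx)^2 dx = π, and cross terms integrate to 0.
So ∫_{-π}^{π} f(x)^2 dx = 3^2 · π + 5^2 · π = (9 + 25)π.
Divide by 2π: (9 + 25)/2 = 17.
By Parseval, this equals Σ |c_n|^2.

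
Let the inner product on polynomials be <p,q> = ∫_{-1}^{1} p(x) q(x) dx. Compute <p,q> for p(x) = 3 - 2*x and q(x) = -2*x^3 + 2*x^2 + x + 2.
<p,q> = 244/15

Expand the product: p(x)·q(x) = 4*x^4 - 10*x^3 + 4*x^2 - x + 6.
∫_{-1}^{1} of each monomial x^k gives [2/(k+1) if k even, 0 if k odd]. Integrating term-by-term (or equivalently evaluating the antiderivative F(x) = 4*x^5/5 - 5*x^4/2 + 4*x^3/3 - x^2/2 + 6*x at the endpoints):
  F(1) − F(−1) = 77/15 − (-167/15) = 244/15.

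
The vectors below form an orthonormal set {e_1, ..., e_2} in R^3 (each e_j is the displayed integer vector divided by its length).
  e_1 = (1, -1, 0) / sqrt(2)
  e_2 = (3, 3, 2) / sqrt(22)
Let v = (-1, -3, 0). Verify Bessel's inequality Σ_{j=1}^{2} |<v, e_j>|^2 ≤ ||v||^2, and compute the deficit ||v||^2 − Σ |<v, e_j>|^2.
Σ |<v, e_j>|^2 = 94/11; ||v||^2 = 10; deficit = 16/11

Write each e_j = u_j / sqrt(<u_j, u_j>) where u_j is the displayed integer vector. Then <v, e_j> = <v, u_j> / sqrt(<u_j, u_j>), so |<v, e_j>|^2 = <v, u_j>^2 / <u_j, u_j>.
Coefficients: <v, e_1> = 2/sqrt(2), <v, e_2> = -12/sqrt(22).
Square and sum: Σ |<v, e_j>|^2 = 94/11.
Compute ||v||^2 = v·v = 10.
Deficit = 10 − 94/11 = 16/11 ≥ 0, confirming Bessel's inequality. (The deficit equals ||v − Σ <v,e_j> e_j||^2, the squared distance from v to span{e_j}.)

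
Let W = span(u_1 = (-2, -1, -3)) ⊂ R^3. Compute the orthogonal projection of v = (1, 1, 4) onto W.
proj_W(v) = (15/7, 15/14, 45/14)

Set up U = [u_1 | ... | u_1] ∈ R^(3×1). The projector onto W = col(U) is P = U (U^T U)^(-1) U^T.
Compute U^T U =
  [14],
and U^T v = (-15).
Solve U^T U · c = U^T v for the coefficients: c = (-15/14). The projection is proj_W(v) = U c.
Check: (v - proj_W(v)) · u_1 = 0  (should be 0).
Result: proj_W(v) = (15/7, 15/14, 45/14).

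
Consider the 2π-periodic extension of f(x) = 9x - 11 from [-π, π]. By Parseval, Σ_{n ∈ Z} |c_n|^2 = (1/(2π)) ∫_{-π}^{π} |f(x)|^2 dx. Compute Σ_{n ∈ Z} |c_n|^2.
Σ |c_n|^2 = 27π^2 + 121

Expand and integrate term by term over [-π, π]:
  ∫ (9x)^2 dx = 81·(2π^3/3); ∫ 2·9·(-11)·x dx = 0 (odd integrand); ∫ (-11)^2 dx = 121·2π.
So (1/(2π)) ∫_{-π}^{π} (9x - 11)^2 dx = 81π^2/3 + 121 = 27π^2 + 121.
Parseval ⇒ Σ |c_n|^2 = 27π^2 + 121.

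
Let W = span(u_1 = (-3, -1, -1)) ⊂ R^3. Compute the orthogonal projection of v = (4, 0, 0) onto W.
proj_W(v) = (36/11, 12/11, 12/11)

Set up U = [u_1 | ... | u_1] ∈ R^(3×1). The projector onto W = col(U) is P = U (U^T U)^(-1) U^T.
Compute U^T U =
  [11],
and U^T v = (-12).
Solve U^T U · c = U^T v for the coefficients: c = (-12/11). The projection is proj_W(v) = U c.
Check: (v - proj_W(v)) · u_1 = 0  (should be 0).
Result: proj_W(v) = (36/11, 12/11, 12/11).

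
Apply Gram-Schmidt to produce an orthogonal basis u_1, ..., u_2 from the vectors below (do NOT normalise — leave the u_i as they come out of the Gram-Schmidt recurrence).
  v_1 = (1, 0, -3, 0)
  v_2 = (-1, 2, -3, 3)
Orthogonal basis:
  u_1 = (1, 0, -3, 0)
  u_2 = (-9/5, 2, -3/5, 3)

Apply the Gram-Schmidt recurrence
  u_1 = v_1
  u_i = v_i − Σ_{j<i} ((v_i · u_j) / (u_j · u_j)) · u_j.

Step by step this gives:
  u_1 = (1, 0, -3, 0)
  u_2 = (-9/5, 2, -3/5, 3)

Orthogonality check:
  u_2 · u_1 = 0 (should be 0)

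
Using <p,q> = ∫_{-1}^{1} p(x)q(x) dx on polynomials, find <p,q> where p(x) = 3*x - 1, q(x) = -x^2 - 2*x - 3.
<p,q> = 8/3

Expand the product: p(x)·q(x) = -3*x^3 - 5*x^2 - 7*x + 3.
∫_{-1}^{1} of each monomial x^k gives [2/(k+1) if k even, 0 if k odd]. Integrating term-by-term (or equivalently evaluating the antiderivative F(x) = -3*x^4/4 - 5*x^3/3 - 7*x^2/2 + 3*x at the endpoints):
  F(1) − F(−1) = -35/12 − (-67/12) = 8/3.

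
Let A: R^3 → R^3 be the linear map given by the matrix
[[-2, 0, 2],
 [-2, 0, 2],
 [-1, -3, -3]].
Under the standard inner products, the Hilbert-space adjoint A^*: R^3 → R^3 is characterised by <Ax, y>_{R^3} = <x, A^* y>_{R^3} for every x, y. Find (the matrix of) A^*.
A^* = A^T =
[[-2, -2, -1],
 [0, 0, -3],
 [2, 2, -3]]

For real matrices with standard dot products, the defining identity <Ax, y> = <x, A^* y> gives (Ax)^T y = x^T (A^*) y, i.e. x^T A^T y = x^T (A^*) y. Since this holds for all x, y, we must have A^* = A^T. Therefore
A^* =
[[-2, -2, -1],
 [0, 0, -3],
 [2, 2, -3]].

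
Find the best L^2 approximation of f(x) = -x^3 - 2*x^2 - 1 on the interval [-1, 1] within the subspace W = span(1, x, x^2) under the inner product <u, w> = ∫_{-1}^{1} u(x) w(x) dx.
g(x) = -2*x^2 - 3*x/5 - 1

The best approximation g ∈ W is the orthogonal projection of f onto W. Writing g = a_0 + a_1 x + a_2 x^2, the coefficients solve the normal equations G · a = b where
  G_{ij} = <φ_i, φ_j> and b_i = <f, φ_i>, with φ_0 = 1, φ_1 = x, φ_2 = x^2.
G =
  [2, 0, 2/3]
  [0, 2/3, 0]
  [2/3, 0, 2/5],
b = (-10/3, -2/5, -22/15).
Solving gives a_0 = -1, a_1 = -3/5, a_2 = -2, so
  g(x) = -2*x^2 - 3*x/5 - 1.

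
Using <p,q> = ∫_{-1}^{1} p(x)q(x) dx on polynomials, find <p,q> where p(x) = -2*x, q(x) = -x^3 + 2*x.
<p,q> = -28/15

Expand the product: p(x)·q(x) = 2*x^4 - 4*x^2.
∫_{-1}^{1} of each monomial x^k gives [2/(k+1) if k even, 0 if k odd]. Integrating term-by-term (or equivalently evaluating the antiderivative F(x) = 2*x^5/5 - 4*x^3/3 at the endpoints):
  F(1) − F(−1) = -14/15 − (14/15) = -28/15.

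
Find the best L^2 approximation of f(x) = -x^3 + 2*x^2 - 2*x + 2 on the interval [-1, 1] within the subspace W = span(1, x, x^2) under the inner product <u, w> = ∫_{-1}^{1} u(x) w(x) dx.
g(x) = 2*x^2 - 13*x/5 + 2

The best approximation g ∈ W is the orthogonal projection of f onto W. Writing g = a_0 + a_1 x + a_2 x^2, the coefficients solve the normal equations G · a = b where
  G_{ij} = <φ_i, φ_j> and b_i = <f, φ_i>, with φ_0 = 1, φ_1 = x, φ_2 = x^2.
G =
  [2, 0, 2/3]
  [0, 2/3, 0]
  [2/3, 0, 2/5],
b = (16/3, -26/15, 32/15).
Solving gives a_0 = 2, a_1 = -13/5, a_2 = 2, so
  g(x) = 2*x^2 - 13*x/5 + 2.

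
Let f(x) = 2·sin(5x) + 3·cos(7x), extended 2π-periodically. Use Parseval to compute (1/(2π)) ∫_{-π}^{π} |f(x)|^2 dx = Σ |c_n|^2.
Σ |c_n|^2 = 13/2

Expand |f|^2 and use orthogonality of {sin(nx), cos(mx)} on [-π, π]:
  ∫_{-π}^{π} sin(nx)^2 dx = π, ∫ cos(mx)^2 dx = π, and cross terms integrate to 0.
So ∫_{-π}^{π} f(x)^2 dx = 2^2 · π + 3^2 · π = (4 + 9)π.
Divide by 2π: (4 + 9)/2 = 13/2.
By Parseval, this equals Σ |c_n|^2.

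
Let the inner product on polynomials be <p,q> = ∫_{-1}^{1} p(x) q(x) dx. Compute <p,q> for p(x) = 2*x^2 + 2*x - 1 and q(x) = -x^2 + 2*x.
<p,q> = 38/15

Expand the product: p(x)·q(x) = -2*x^4 + 2*x^3 + 5*x^2 - 2*x.
∫_{-1}^{1} of each monomial x^k gives [2/(k+1) if k even, 0 if k odd]. Integrating term-by-term (or equivalently evaluating the antiderivative F(x) = -2*x^5/5 + x^4/2 + 5*x^3/3 - x^2 at the endpoints):
  F(1) − F(−1) = 23/30 − (-53/30) = 38/15.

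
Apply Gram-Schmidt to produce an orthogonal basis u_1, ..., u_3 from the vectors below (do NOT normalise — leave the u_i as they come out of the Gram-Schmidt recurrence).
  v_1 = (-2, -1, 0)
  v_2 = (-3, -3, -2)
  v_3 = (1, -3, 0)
Orthogonal basis:
  u_1 = (-2, -1, 0)
  u_2 = (3/5, -6/5, -2)
  u_3 = (28/29, -56/29, 42/29)

Apply the Gram-Schmidt recurrence
  u_1 = v_1
  u_i = v_i − Σ_{j<i} ((v_i · u_j) / (u_j · u_j)) · u_j.

Step by step this gives:
  u_1 = (-2, -1, 0)
  u_2 = (3/5, -6/5, -2)
  u_3 = (28/29, -56/29, 42/29)

Orthogonality check:
  u_2 · u_1 = 0 (should be 0)
  u_3 · u_1 = 0 (should be 0)
  u_3 · u_2 = 0 (should be 0)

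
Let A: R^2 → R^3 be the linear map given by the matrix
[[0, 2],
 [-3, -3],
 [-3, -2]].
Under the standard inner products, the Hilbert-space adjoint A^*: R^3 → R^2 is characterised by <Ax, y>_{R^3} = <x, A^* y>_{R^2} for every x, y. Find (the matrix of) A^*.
A^* = A^T =
[[0, -3, -3],
 [2, -3, -2]]

For real matrices with standard dot products, the defining identity <Ax, y> = <x, A^* y> gives (Ax)^T y = x^T (A^*) y, i.e. x^T A^T y = x^T (A^*) y. Since this holds for all x, y, we must have A^* = A^T. Therefore
A^* =
[[0, -3, -3],
 [2, -3, -2]].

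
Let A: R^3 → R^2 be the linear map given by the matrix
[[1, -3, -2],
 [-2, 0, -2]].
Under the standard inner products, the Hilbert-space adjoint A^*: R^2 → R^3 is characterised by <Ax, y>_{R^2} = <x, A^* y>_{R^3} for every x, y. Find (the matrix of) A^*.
A^* = A^T =
[[1, -2],
 [-3, 0],
 [-2, -2]]

For real matrices with standard dot products, the defining identity <Ax, y> = <x, A^* y> gives (Ax)^T y = x^T (A^*) y, i.e. x^T A^T y = x^T (A^*) y. Since this holds for all x, y, we must have A^* = A^T. Therefore
A^* =
[[1, -2],
 [-3, 0],
 [-2, -2]].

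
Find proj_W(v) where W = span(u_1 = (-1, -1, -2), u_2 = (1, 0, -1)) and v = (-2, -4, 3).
proj_W(v) = (-35/11, -5/11, 20/11)

Set up U = [u_1 | ... | u_2] ∈ R^(3×2). The projector onto W = col(U) is P = U (U^T U)^(-1) U^T.
Compute U^T U =
  [6, 1]
  [1, 2],
and U^T v = (0, -5).
Solve U^T U · c = U^T v for the coefficients: c = (5/11, -30/11). The projection is proj_W(v) = U c.
Check: (v - proj_W(v)) · u_1 = 0  (should be 0).
Check: (v - proj_W(v)) · u_2 = 0  (should be 0).
Result: proj_W(v) = (-35/11, -5/11, 20/11).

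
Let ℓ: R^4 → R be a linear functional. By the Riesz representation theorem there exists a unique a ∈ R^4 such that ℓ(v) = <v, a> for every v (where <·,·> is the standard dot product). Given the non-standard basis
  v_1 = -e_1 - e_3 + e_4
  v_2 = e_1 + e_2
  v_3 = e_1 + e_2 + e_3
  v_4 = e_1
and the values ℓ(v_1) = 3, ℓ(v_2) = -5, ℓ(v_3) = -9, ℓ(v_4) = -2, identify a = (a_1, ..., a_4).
a = (-2, -3, -4, -3)

Write a = (a_1, ..., a_4) in the standard basis. For each basis vector v_i, ℓ(v_i) = <v_i, a> is a linear equation in the a_j's. Collect the n equations into a matrix system V a = ℓ, where row i of V is v_i (expressed in the standard basis). Since V is invertible (lower-triangular with 1s on the diagonal, up to permutation), solve by back-substitution:
  V =
[[-1, 0, -1, 1],
 [1, 1, 0, 0],
 [1, 1, 1, 0],
 [1, 0, 0, 0]]
  V a = (3, -5, -9, -2)
Solving gives a = (-2, -3, -4, -3).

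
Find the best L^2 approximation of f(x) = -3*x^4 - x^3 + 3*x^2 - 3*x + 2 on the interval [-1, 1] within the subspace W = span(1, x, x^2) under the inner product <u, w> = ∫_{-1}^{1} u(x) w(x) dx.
g(x) = 3*x^2/7 - 18*x/5 + 79/35

The best approximation g ∈ W is the orthogonal projection of f onto W. Writing g = a_0 + a_1 x + a_2 x^2, the coefficients solve the normal equations G · a = b where
  G_{ij} = <φ_i, φ_j> and b_i = <f, φ_i>, with φ_0 = 1, φ_1 = x, φ_2 = x^2.
G =
  [2, 0, 2/3]
  [0, 2/3, 0]
  [2/3, 0, 2/5],
b = (24/5, -12/5, 176/105).
Solving gives a_0 = 79/35, a_1 = -18/5, a_2 = 3/7, so
  g(x) = 3*x^2/7 - 18*x/5 + 79/35.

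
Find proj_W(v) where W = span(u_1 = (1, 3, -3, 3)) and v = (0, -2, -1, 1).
proj_W(v) = (0, 0, 0, 0)

Set up U = [u_1 | ... | u_1] ∈ R^(4×1). The projector onto W = col(U) is P = U (U^T U)^(-1) U^T.
Compute U^T U =
  [28],
and U^T v = (0).
Solve U^T U · c = U^T v for the coefficients: c = (0). The projection is proj_W(v) = U c.
Check: (v - proj_W(v)) · u_1 = 0  (should be 0).
Result: proj_W(v) = (0, 0, 0, 0).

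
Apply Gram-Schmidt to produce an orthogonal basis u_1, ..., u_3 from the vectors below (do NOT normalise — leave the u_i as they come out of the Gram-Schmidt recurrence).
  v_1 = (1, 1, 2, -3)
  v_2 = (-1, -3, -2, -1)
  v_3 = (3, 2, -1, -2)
Orthogonal basis:
  u_1 = (1, 1, 2, -3)
  u_2 = (-2/3, -8/3, -4/3, -2)
  u_3 = (23/10, 1, -12/5, -1/2)

Apply the Gram-Schmidt recurrence
  u_1 = v_1
  u_i = v_i − Σ_{j<i} ((v_i · u_j) / (u_j · u_j)) · u_j.

Step by step this gives:
  u_1 = (1, 1, 2, -3)
  u_2 = (-2/3, -8/3, -4/3, -2)
  u_3 = (23/10, 1, -12/5, -1/2)

Orthogonality check:
  u_2 · u_1 = 0 (should be 0)
  u_3 · u_1 = 0 (should be 0)
  u_3 · u_2 = 0 (should be 0)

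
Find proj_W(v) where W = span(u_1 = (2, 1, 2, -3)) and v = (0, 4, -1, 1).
proj_W(v) = (-1/9, -1/18, -1/9, 1/6)

Set up U = [u_1 | ... | u_1] ∈ R^(4×1). The projector onto W = col(U) is P = U (U^T U)^(-1) U^T.
Compute U^T U =
  [18],
and U^T v = (-1).
Solve U^T U · c = U^T v for the coefficients: c = (-1/18). The projection is proj_W(v) = U c.
Check: (v - proj_W(v)) · u_1 = 0  (should be 0).
Result: proj_W(v) = (-1/9, -1/18, -1/9, 1/6).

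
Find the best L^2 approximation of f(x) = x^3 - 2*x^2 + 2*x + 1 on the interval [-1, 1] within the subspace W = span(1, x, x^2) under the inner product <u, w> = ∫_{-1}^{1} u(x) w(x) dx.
g(x) = -2*x^2 + 13*x/5 + 1

The best approximation g ∈ W is the orthogonal projection of f onto W. Writing g = a_0 + a_1 x + a_2 x^2, the coefficients solve the normal equations G · a = b where
  G_{ij} = <φ_i, φ_j> and b_i = <f, φ_i>, with φ_0 = 1, φ_1 = x, φ_2 = x^2.
G =
  [2, 0, 2/3]
  [0, 2/3, 0]
  [2/3, 0, 2/5],
b = (2/3, 26/15, -2/15).
Solving gives a_0 = 1, a_1 = 13/5, a_2 = -2, so
  g(x) = -2*x^2 + 13*x/5 + 1.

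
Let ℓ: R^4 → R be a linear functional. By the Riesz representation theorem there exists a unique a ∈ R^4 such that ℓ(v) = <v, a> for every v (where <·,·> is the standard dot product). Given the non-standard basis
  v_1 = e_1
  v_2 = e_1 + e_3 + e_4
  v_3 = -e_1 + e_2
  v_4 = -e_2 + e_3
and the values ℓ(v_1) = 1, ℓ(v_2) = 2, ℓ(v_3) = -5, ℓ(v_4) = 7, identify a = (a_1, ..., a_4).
a = (1, -4, 3, -2)

Write a = (a_1, ..., a_4) in the standard basis. For each basis vector v_i, ℓ(v_i) = <v_i, a> is a linear equation in the a_j's. Collect the n equations into a matrix system V a = ℓ, where row i of V is v_i (expressed in the standard basis). Since V is invertible (lower-triangular with 1s on the diagonal, up to permutation), solve by back-substitution:
  V =
[[1, 0, 0, 0],
 [1, 0, 1, 1],
 [-1, 1, 0, 0],
 [0, -1, 1, 0]]
  V a = (1, 2, -5, 7)
Solving gives a = (1, -4, 3, -2).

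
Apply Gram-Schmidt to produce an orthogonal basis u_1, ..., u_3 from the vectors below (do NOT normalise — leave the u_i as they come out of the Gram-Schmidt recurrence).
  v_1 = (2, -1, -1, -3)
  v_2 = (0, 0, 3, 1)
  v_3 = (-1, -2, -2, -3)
Orthogonal basis:
  u_1 = (2, -1, -1, -3)
  u_2 = (4/5, -2/5, 13/5, -1/5)
  u_3 = (-113/57, -86/57, 35/114, -35/38)

Apply the Gram-Schmidt recurrence
  u_1 = v_1
  u_i = v_i − Σ_{j<i} ((v_i · u_j) / (u_j · u_j)) · u_j.

Step by step this gives:
  u_1 = (2, -1, -1, -3)
  u_2 = (4/5, -2/5, 13/5, -1/5)
  u_3 = (-113/57, -86/57, 35/114, -35/38)

Orthogonality check:
  u_2 · u_1 = 0 (should be 0)
  u_3 · u_1 = 0 (should be 0)
  u_3 · u_2 = 0 (should be 0)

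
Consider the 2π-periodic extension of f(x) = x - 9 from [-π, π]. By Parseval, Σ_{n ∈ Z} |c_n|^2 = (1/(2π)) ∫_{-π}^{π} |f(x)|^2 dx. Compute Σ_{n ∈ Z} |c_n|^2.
Σ |c_n|^2 = π^2/3 + 81

Expand and integrate term by term over [-π, π]:
  ∫ (x)^2 dx = 1·(2π^3/3); ∫ 2·1·(-9)·x dx = 0 (odd integrand); ∫ (-9)^2 dx = 81·2π.
So (1/(2π)) ∫_{-π}^{π} (x - 9)^2 dx = 1π^2/3 + 81 = π^2/3 + 81.
Parseval ⇒ Σ |c_n|^2 = π^2/3 + 81.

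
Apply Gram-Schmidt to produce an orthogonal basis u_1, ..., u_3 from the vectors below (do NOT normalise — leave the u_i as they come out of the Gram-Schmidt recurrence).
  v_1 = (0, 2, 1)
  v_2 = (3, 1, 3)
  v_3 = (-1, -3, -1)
Orthogonal basis:
  u_1 = (0, 2, 1)
  u_2 = (3, -1, 2)
  u_3 = (-4/7, -12/35, 24/35)

Apply the Gram-Schmidt recurrence
  u_1 = v_1
  u_i = v_i − Σ_{j<i} ((v_i · u_j) / (u_j · u_j)) · u_j.

Step by step this gives:
  u_1 = (0, 2, 1)
  u_2 = (3, -1, 2)
  u_3 = (-4/7, -12/35, 24/35)

Orthogonality check:
  u_2 · u_1 = 0 (should be 0)
  u_3 · u_1 = 0 (should be 0)
  u_3 · u_2 = 0 (should be 0)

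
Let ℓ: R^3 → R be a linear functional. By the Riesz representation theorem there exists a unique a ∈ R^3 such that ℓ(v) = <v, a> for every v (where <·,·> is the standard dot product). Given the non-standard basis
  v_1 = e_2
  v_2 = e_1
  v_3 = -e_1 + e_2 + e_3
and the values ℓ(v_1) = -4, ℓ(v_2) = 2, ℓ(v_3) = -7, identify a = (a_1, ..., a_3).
a = (2, -4, -1)

Write a = (a_1, ..., a_3) in the standard basis. For each basis vector v_i, ℓ(v_i) = <v_i, a> is a linear equation in the a_j's. Collect the n equations into a matrix system V a = ℓ, where row i of V is v_i (expressed in the standard basis). Since V is invertible (lower-triangular with 1s on the diagonal, up to permutation), solve by back-substitution:
  V =
[[0, 1, 0],
 [1, 0, 0],
 [-1, 1, 1]]
  V a = (-4, 2, -7)
Solving gives a = (2, -4, -1).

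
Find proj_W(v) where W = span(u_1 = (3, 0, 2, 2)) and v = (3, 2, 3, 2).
proj_W(v) = (57/17, 0, 38/17, 38/17)

Set up U = [u_1 | ... | u_1] ∈ R^(4×1). The projector onto W = col(U) is P = U (U^T U)^(-1) U^T.
Compute U^T U =
  [17],
and U^T v = (19).
Solve U^T U · c = U^T v for the coefficients: c = (19/17). The projection is proj_W(v) = U c.
Check: (v - proj_W(v)) · u_1 = 0  (should be 0).
Result: proj_W(v) = (57/17, 0, 38/17, 38/17).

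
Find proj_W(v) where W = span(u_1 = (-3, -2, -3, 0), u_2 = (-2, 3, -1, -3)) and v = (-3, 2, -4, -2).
proj_W(v) = (-263/71, 649/497, -1408/497, -1299/497)

Set up U = [u_1 | ... | u_2] ∈ R^(4×2). The projector onto W = col(U) is P = U (U^T U)^(-1) U^T.
Compute U^T U =
  [22, 3]
  [3, 23],
and U^T v = (17, 22).
Solve U^T U · c = U^T v for the coefficients: c = (325/497, 433/497). The projection is proj_W(v) = U c.
Check: (v - proj_W(v)) · u_1 = 0  (should be 0).
Check: (v - proj_W(v)) · u_2 = 0  (should be 0).
Result: proj_W(v) = (-263/71, 649/497, -1408/497, -1299/497).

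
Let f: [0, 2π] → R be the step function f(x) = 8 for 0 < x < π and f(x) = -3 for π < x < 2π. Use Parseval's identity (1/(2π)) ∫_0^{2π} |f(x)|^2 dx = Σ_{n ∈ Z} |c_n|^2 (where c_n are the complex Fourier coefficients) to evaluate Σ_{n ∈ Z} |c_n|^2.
Σ |c_n|^2 = 73/2

Parseval equates the L^2 energy of f (normalised by 1/(2π)) with the ℓ^2 sum of its Fourier coefficients: (1/(2π)) ∫_0^{2π} |f|^2 = Σ |c_n|^2.
Compute the left side: (1/(2π)) [∫_0^π 8^2 dx + ∫_π^{2π} (-3)^2 dx] = (1/(2π)) · (64π + 9π) = (64 + 9)/2 = 73/2.
So Σ_{n ∈ Z} |c_n|^2 = 73/2.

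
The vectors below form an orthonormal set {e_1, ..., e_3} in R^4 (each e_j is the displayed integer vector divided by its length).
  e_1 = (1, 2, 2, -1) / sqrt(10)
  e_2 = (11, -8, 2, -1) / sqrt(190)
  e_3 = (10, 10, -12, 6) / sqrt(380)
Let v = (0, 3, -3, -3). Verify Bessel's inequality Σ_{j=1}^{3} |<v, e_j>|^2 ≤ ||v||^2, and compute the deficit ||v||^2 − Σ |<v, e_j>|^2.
Σ |<v, e_j>|^2 = 54/5; ||v||^2 = 27; deficit = 81/5

Write each e_j = u_j / sqrt(<u_j, u_j>) where u_j is the displayed integer vector. Then <v, e_j> = <v, u_j> / sqrt(<u_j, u_j>), so |<v, e_j>|^2 = <v, u_j>^2 / <u_j, u_j>.
Coefficients: <v, e_1> = 3/sqrt(10), <v, e_2> = -27/sqrt(190), <v, e_3> = 48/sqrt(380).
Square and sum: Σ |<v, e_j>|^2 = 54/5.
Compute ||v||^2 = v·v = 27.
Deficit = 27 − 54/5 = 81/5 ≥ 0, confirming Bessel's inequality. (The deficit equals ||v − Σ <v,e_j> e_j||^2, the squared distance from v to span{e_j}.)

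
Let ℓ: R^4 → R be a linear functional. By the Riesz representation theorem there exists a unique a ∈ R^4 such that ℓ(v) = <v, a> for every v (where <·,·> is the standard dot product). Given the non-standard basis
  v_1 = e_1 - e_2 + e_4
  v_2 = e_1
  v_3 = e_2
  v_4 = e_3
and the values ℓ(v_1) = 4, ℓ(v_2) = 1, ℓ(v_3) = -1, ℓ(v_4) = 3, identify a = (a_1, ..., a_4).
a = (1, -1, 3, 2)

Write a = (a_1, ..., a_4) in the standard basis. For each basis vector v_i, ℓ(v_i) = <v_i, a> is a linear equation in the a_j's. Collect the n equations into a matrix system V a = ℓ, where row i of V is v_i (expressed in the standard basis). Since V is invertible (lower-triangular with 1s on the diagonal, up to permutation), solve by back-substitution:
  V =
[[1, -1, 0, 1],
 [1, 0, 0, 0],
 [0, 1, 0, 0],
 [0, 0, 1, 0]]
  V a = (4, 1, -1, 3)
Solving gives a = (1, -1, 3, 2).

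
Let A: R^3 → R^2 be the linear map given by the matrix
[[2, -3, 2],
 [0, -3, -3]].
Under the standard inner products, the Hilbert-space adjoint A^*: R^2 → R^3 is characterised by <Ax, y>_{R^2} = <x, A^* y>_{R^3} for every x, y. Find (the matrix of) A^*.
A^* = A^T =
[[2, 0],
 [-3, -3],
 [2, -3]]

For real matrices with standard dot products, the defining identity <Ax, y> = <x, A^* y> gives (Ax)^T y = x^T (A^*) y, i.e. x^T A^T y = x^T (A^*) y. Since this holds for all x, y, we must have A^* = A^T. Therefore
A^* =
[[2, 0],
 [-3, -3],
 [2, -3]].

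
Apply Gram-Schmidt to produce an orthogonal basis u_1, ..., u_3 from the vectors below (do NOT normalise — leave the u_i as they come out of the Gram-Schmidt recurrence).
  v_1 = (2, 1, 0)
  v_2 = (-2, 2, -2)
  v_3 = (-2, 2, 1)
Orthogonal basis:
  u_1 = (2, 1, 0)
  u_2 = (-6/5, 12/5, -2)
  u_3 = (-9/14, 9/7, 27/14)

Apply the Gram-Schmidt recurrence
  u_1 = v_1
  u_i = v_i − Σ_{j<i} ((v_i · u_j) / (u_j · u_j)) · u_j.

Step by step this gives:
  u_1 = (2, 1, 0)
  u_2 = (-6/5, 12/5, -2)
  u_3 = (-9/14, 9/7, 27/14)

Orthogonality check:
  u_2 · u_1 = 0 (should be 0)
  u_3 · u_1 = 0 (should be 0)
  u_3 · u_2 = 0 (should be 0)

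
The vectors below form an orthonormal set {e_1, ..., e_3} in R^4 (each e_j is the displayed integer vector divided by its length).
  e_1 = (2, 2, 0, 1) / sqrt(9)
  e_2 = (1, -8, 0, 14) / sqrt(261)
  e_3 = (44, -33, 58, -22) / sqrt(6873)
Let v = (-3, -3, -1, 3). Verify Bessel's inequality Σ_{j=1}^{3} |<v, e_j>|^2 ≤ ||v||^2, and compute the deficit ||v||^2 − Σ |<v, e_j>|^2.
Σ |<v, e_j>|^2 = 6587/237; ||v||^2 = 28; deficit = 49/237

Write each e_j = u_j / sqrt(<u_j, u_j>) where u_j is the displayed integer vector. Then <v, e_j> = <v, u_j> / sqrt(<u_j, u_j>), so |<v, e_j>|^2 = <v, u_j>^2 / <u_j, u_j>.
Coefficients: <v, e_1> = -9/sqrt(9), <v, e_2> = 63/sqrt(261), <v, e_3> = -157/sqrt(6873).
Square and sum: Σ |<v, e_j>|^2 = 6587/237.
Compute ||v||^2 = v·v = 28.
Deficit = 28 − 6587/237 = 49/237 ≥ 0, confirming Bessel's inequality. (The deficit equals ||v − Σ <v,e_j> e_j||^2, the squared distance from v to span{e_j}.)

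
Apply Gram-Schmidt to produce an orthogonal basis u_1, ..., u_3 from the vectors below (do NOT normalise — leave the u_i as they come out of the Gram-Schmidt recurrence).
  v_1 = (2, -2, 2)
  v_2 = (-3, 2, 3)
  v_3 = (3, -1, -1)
Orthogonal basis:
  u_1 = (2, -2, 2)
  u_2 = (-7/3, 4/3, 11/3)
  u_3 = (20/31, 24/31, 4/31)

Apply the Gram-Schmidt recurrence
  u_1 = v_1
  u_i = v_i − Σ_{j<i} ((v_i · u_j) / (u_j · u_j)) · u_j.

Step by step this gives:
  u_1 = (2, -2, 2)
  u_2 = (-7/3, 4/3, 11/3)
  u_3 = (20/31, 24/31, 4/31)

Orthogonality check:
  u_2 · u_1 = 0 (should be 0)
  u_3 · u_1 = 0 (should be 0)
  u_3 · u_2 = 0 (should be 0)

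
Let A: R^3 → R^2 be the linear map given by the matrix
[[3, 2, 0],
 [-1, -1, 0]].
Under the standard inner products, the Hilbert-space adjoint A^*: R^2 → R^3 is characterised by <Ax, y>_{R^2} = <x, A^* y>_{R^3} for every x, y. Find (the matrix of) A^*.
A^* = A^T =
[[3, -1],
 [2, -1],
 [0, 0]]

For real matrices with standard dot products, the defining identity <Ax, y> = <x, A^* y> gives (Ax)^T y = x^T (A^*) y, i.e. x^T A^T y = x^T (A^*) y. Since this holds for all x, y, we must have A^* = A^T. Therefore
A^* =
[[3, -1],
 [2, -1],
 [0, 0]].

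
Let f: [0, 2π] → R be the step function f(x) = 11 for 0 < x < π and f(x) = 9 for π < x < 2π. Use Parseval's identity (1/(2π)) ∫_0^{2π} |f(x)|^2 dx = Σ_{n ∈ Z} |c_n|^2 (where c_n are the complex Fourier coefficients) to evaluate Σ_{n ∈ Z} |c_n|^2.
Σ |c_n|^2 = 101

Parseval equates the L^2 energy of f (normalised by 1/(2π)) with the ℓ^2 sum of its Fourier coefficients: (1/(2π)) ∫_0^{2π} |f|^2 = Σ |c_n|^2.
Compute the left side: (1/(2π)) [∫_0^π 11^2 dx + ∫_π^{2π} 9^2 dx] = (1/(2π)) · (121π + 81π) = (121 + 81)/2 = 101.
So Σ_{n ∈ Z} |c_n|^2 = 101.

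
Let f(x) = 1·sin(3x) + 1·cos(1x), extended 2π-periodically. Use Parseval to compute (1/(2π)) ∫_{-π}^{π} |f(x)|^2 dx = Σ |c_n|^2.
Σ |c_n|^2 = 1

Expand |f|^2 and use orthogonality of {sin(nx), cos(mx)} on [-π, π]:
  ∫_{-π}^{π} sin(nx)^2 dx = π, ∫ cos(mx)^2 dx = π, and cross terms integrate to 0.
So ∫_{-π}^{π} f(x)^2 dx = 1^2 · π + 1^2 · π = (1 + 1)π.
Divide by 2π: (1 + 1)/2 = 1.
By Parseval, this equals Σ |c_n|^2.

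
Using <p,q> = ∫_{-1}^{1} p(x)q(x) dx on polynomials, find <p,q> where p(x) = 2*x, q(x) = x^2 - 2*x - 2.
<p,q> = -8/3

Expand the product: p(x)·q(x) = 2*x^3 - 4*x^2 - 4*x.
∫_{-1}^{1} of each monomial x^k gives [2/(k+1) if k even, 0 if k odd]. Integrating term-by-term (or equivalently evaluating the antiderivative F(x) = x^4/2 - 4*x^3/3 - 2*x^2 at the endpoints):
  F(1) − F(−1) = -17/6 − (-1/6) = -8/3.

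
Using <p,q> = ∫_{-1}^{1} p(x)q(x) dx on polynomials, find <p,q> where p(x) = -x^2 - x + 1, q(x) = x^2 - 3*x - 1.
<p,q> = 14/15

Expand the product: p(x)·q(x) = -x^4 + 2*x^3 + 5*x^2 - 2*x - 1.
∫_{-1}^{1} of each monomial x^k gives [2/(k+1) if k even, 0 if k odd]. Integrating term-by-term (or equivalently evaluating the antiderivative F(x) = -x^5/5 + x^4/2 + 5*x^3/3 - x^2 - x at the endpoints):
  F(1) − F(−1) = -1/30 − (-29/30) = 14/15.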